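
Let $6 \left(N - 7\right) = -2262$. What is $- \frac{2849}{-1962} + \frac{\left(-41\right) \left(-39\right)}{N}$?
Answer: $- \frac{520777}{181485} \approx -2.8695$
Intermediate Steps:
$N = -370$ ($N = 7 + \frac{1}{6} \left(-2262\right) = 7 - 377 = -370$)
$- \frac{2849}{-1962} + \frac{\left(-41\right) \left(-39\right)}{N} = - \frac{2849}{-1962} + \frac{\left(-41\right) \left(-39\right)}{-370} = \left(-2849\right) \left(- \frac{1}{1962}\right) + 1599 \left(- \frac{1}{370}\right) = \frac{2849}{1962} - \frac{1599}{370} = - \frac{520777}{181485}$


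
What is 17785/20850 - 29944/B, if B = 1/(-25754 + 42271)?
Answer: -2062419646603/4170 ≈ -4.9458e+8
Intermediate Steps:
B = 1/16517 ≈ 6.0544e-5
17785/20850 - 29944/B = 17785/20850 - 29944/1/16517 = 17785*(1/20850) - 29944*16517 = 3557/4170 - 494585048 = -2062419646603/4170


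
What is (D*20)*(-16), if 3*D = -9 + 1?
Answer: 2560/3 ≈ 853.33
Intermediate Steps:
D = -8/3 (D = (-9 + 1)/3 = (1/3)*(-8) = -8/3 ≈ -2.6667)
(D*20)*(-16) = -8/3*20*(-16) = -160/3*(-16) = 2560/3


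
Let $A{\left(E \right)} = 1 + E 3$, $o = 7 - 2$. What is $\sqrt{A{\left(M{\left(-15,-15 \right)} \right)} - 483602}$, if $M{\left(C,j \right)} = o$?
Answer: $i \sqrt{483586} \approx 695.4 i$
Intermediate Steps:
$o = 5$
$M{\left(C,j \right)} = 5$
$A{\left(E \right)} = 1 + 3 E$
$\sqrt{A{\left(M{\left(-15,-15 \right)} \right)} - 483602} = \sqrt{\left(1 + 3 \cdot 5\right) - 483602} = \sqrt{\left(1 + 15\right) - 483602} = \sqrt{16 - 483602} = \sqrt{-483586} = i \sqrt{483586}$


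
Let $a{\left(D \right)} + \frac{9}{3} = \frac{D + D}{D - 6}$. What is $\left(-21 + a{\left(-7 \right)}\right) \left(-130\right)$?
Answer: $2980$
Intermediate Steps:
$a{\left(D \right)} = -3 + \frac{2 D}{-6 + D}$ ($a{\left(D \right)} = -3 + \frac{D + D}{D - 6} = -3 + \frac{2 D}{-6 + D}$)
$\left(-21 + a{\left(-7 \right)}\right) \left(-130\right) = \left(-21 + \frac{18 - -7}{-6 - 7}\right) \left(-130\right) = \left(-21 + \frac{18 + 7}{-13}\right) \left(-130\right) = \left(-21 - \frac{25}{13}\right) \left(-130\right) = \left(- \frac{298}{13}\right) \left(-130\right) = 2980$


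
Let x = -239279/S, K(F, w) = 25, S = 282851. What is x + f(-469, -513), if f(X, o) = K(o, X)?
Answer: 6831996/282851 ≈ 24.154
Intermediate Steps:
f(X, o) = 25
x = -239279/282851 ≈ -0.84595
x + f(-469, -513) = -239279/282851 + 25 = 6831996/282851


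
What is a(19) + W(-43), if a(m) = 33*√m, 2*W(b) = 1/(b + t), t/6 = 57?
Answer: 1/598 + 33*√19 ≈ 143.85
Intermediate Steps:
t = 342 (t = 6*57 = 342)
W(b) = 1/(2*(342 + b)) (W(b) = 1/(2*(b + 342)) = 1/(2*(342 + b)))
a(19) + W(-43) = 33*√19 + 1/(2*(342 - 43)) = 33*√19 + (½)/299 = 33*√19 + (½)*(1/299) = 33*√19 + 1/598 = 1/598 + 33*√19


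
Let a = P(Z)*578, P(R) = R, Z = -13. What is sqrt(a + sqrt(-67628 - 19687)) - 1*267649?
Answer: -267649 + sqrt(-7514 + I*sqrt(87315)) ≈ -2.6765e+5 + 86.7*I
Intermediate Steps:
a = -7514 (a = -13*578 = -7514)
sqrt(a + sqrt(-67628 - 19687)) - 1*267649 = sqrt(-7514 + sqrt(-67628 - 19687)) - 1*267649 = sqrt(-7514 + sqrt(-87315)) - 267649 = sqrt(-7514 + I*sqrt(87315)) - 267649 = -267649 + sqrt(-7514 + I*sqrt(87315))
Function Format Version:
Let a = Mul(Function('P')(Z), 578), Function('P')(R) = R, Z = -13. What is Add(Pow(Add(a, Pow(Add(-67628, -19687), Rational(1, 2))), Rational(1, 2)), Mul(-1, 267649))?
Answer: Add(-267649, Pow(Add(-7514, Mul(I, Pow(87315, Rational(1, 2)))), Rational(1, 2))) ≈ Add(-2.6765e+5, Mul(86.700, I))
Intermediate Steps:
a = -7514 (a = Mul(-13, 578) = -7514)
Add(Pow(Add(a, Pow(Add(-67628, -19687), Rational(1, 2))), Rational(1, 2)), Mul(-1, 267649)) = Add(Pow(Add(-7514, Pow(Add(-67628, -19687), Rational(1, 2))), Rational(1, 2)), Mul(-1, 267649)) = Add(Pow(Add(-7514, Pow(-87315, Rational(1, 2))), Rational(1, 2)), -267649) = Add(Pow(Add(-7514, Mul(I, Pow(87315, Rational(1, 2)))), Rational(1, 2)), -267649) = Add(-267649, Pow(Add(-7514, Mul(I, Pow(87315, Rational(1, 2)))), Rational(1, 2)))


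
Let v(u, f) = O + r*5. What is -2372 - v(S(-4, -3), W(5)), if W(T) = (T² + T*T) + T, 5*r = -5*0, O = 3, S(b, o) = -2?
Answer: -2375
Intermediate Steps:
r = 0 (r = (-5*0)/5 = (⅕)*0 = 0)
W(T) = T + 2*T² (W(T) = (T² + T²) + T = 2*T² + T = T + 2*T²)
v(u, f) = 3 (v(u, f) = 3 + 0*5 = 3 + 0 = 3)
-2372 - v(S(-4, -3), W(5)) = -2372 - 1*3 = -2372 - 3 = -2375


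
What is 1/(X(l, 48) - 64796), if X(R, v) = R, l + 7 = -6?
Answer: -1/64809 ≈ -1.5430e-5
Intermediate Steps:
l = -13 (l = -7 - 6 = -13)
1/(X(l, 48) - 64796) = 1/(-13 - 64796) = 1/(-64809) = -1/64809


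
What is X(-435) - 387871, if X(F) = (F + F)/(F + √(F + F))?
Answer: -169498757/437 + 2*I*√870/437 ≈ -3.8787e+5 + 0.13499*I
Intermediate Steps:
X(F) = 2*F/(F + √2*√F) (X(F) = (2*F)/(F + √(2*F)) = (2*F)/(F + √2*√F) = 2*F/(F + √2*√F))
X(-435) - 387871 = 2*(-435)/(-435 + √2*√(-435)) - 387871 = 2*(-435)/(-435 + √2*(I*√435)) - 387871 = 2*(-435)/(-435 + I*√870) - 387871 = -870/(-435 + I*√870) - 387871 = -387871 - 870/(-435 + I*√870)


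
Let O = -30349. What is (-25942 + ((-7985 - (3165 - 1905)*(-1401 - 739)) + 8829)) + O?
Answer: 2640953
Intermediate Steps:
(-25942 + ((-7985 - (3165 - 1905)*(-1401 - 739)) + 8829)) + O = (-25942 + ((-7985 - (3165 - 1905)*(-1401 - 739)) + 8829)) - 30349 = (-25942 + ((-7985 - 1260*(-2140)) + 8829)) - 30349 = (-25942 + ((-7985 - 1*(-2696400)) + 8829)) - 30349 = (-25942 + ((-7985 + 2696400) + 8829)) - 30349 = (-25942 + (2688415 + 8829)) - 30349 = (-25942 + 2697244) - 30349 = 2671302 - 30349 = 2640953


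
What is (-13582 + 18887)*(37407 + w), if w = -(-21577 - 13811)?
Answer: 386177475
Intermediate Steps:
w = 35388 (w = -1*(-35388) = 35388)
(-13582 + 18887)*(37407 + w) = (-13582 + 18887)*(37407 + 35388) = 5305*72795 = 386177475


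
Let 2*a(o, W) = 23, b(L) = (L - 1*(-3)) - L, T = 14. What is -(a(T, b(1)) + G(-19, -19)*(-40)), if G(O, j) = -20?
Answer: -1623/2 ≈ -811.50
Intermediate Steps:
b(L) = 3 (b(L) = (L + 3) - L = (3 + L) - L = 3)
a(o, W) = 23/2 (a(o, W) = (1/2)*23 = 23/2)
-(a(T, b(1)) + G(-19, -19)*(-40)) = -(23/2 - 20*(-40)) = -(23/2 + 800) = -1*1623/2 = -1623/2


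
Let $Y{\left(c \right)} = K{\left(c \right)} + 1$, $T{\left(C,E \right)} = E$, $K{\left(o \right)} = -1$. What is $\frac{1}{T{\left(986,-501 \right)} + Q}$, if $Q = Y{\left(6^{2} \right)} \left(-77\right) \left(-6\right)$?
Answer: $- \frac{1}{501} \approx -0.001996$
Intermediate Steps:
$Y{\left(c \right)} = 0$ ($Y{\left(c \right)} = -1 + 1 = 0$)
$Q = 0$ ($Q = 0 \left(-77\right) \left(-6\right) = 0 \left(-6\right) = 0$)
$\frac{1}{T{\left(986,-501 \right)} + Q} = \frac{1}{-501 + 0} = \frac{1}{-501} = - \frac{1}{501}$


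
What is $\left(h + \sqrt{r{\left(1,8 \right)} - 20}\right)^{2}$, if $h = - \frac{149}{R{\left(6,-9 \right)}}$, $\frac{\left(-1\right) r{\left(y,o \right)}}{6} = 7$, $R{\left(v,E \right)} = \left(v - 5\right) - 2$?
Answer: $22139 + 298 i \sqrt{62} \approx 22139.0 + 2346.5 i$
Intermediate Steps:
$R{\left(v,E \right)} = -7 + v$ ($R{\left(v,E \right)} = \left(-5 + v\right) - 2 = -7 + v$)
$r{\left(y,o \right)} = -42$ ($r{\left(y,o \right)} = \left(-6\right) 7 = -42$)
$h = 149$ ($h = - \frac{149}{-7 + 6} = - \frac{149}{-1} = \left(-149\right) \left(-1\right) = 149$)
$\left(h + \sqrt{r{\left(1,8 \right)} - 20}\right)^{2} = \left(149 + \sqrt{-42 - 20}\right)^{2} = \left(149 + \sqrt{-62}\right)^{2} = \left(149 + i \sqrt{62}\right)^{2}$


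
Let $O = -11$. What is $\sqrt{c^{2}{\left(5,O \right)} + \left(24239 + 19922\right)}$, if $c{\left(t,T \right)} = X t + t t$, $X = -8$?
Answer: $\sqrt{44386} \approx 210.68$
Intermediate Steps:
$c{\left(t,T \right)} = t^{2} - 8 t$ ($c{\left(t,T \right)} = - 8 t + t t = - 8 t + t^{2} = t^{2} - 8 t$)
$\sqrt{c^{2}{\left(5,O \right)} + \left(24239 + 19922\right)} = \sqrt{\left(5 \left(-8 + 5\right)\right)^{2} + \left(24239 + 19922\right)} = \sqrt{\left(5 \left(-3\right)\right)^{2} + 44161} = \sqrt{\left(-15\right)^{2} + 44161} = \sqrt{225 + 44161} = \sqrt{44386}$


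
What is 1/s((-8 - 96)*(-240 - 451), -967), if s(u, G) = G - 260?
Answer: -1/1227 ≈ -0.00081500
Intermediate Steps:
s(u, G) = -260 + G
1/s((-8 - 96)*(-240 - 451), -967) = 1/(-260 - 967) = 1/(-1227) = -1/1227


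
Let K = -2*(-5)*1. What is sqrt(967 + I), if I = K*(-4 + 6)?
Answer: sqrt(987) ≈ 31.417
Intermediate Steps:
K = 10 (K = 10*1 = 10)
I = 20 (I = 10*(-4 + 6) = 10*2 = 20)
sqrt(967 + I) = sqrt(967 + 20) = sqrt(987)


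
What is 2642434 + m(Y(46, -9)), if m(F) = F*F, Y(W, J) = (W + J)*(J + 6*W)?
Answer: 100237075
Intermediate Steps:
Y(W, J) = (J + W)*(J + 6*W)
m(F) = F²
2642434 + m(Y(46, -9)) = 2642434 + ((-9)² + 6*46² + 7*(-9)*46)² = 2642434 + (81 + 6*2116 - 2898)² = 2642434 + (81 + 12696 - 2898)² = 2642434 + 9879² = 2642434 + 97594641 = 100237075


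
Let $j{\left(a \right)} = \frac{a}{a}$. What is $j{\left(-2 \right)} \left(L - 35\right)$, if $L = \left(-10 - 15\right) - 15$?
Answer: $-75$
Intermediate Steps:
$L = -40$ ($L = -25 - 15 = -40$)
$j{\left(a \right)} = 1$
$j{\left(-2 \right)} \left(L - 35\right) = 1 \left(-40 - 35\right) = 1 \left(-75\right) = -75$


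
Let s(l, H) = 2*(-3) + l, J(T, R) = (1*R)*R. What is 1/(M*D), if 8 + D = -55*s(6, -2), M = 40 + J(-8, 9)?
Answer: -1/968 ≈ -0.0010331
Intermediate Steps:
J(T, R) = R² (J(T, R) = R*R = R²)
s(l, H) = -6 + l
M = 121 (M = 40 + 9² = 40 + 81 = 121)
D = -8 (D = -8 - 55*(-6 + 6) = -8 - 55*0 = -8 + 0 = -8)
1/(M*D) = 1/(121*(-8)) = 1/(-968) = -1/968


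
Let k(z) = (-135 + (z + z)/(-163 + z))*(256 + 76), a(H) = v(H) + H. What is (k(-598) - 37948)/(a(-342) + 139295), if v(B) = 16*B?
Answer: -62589376/101579041 ≈ -0.61616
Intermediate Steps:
a(H) = 17*H (a(H) = 16*H + H = 17*H)
k(z) = -44820 + 664*z/(-163 + z) (k(z) = (-135 + (2*z)/(-163 + z))*332 = (-135 + 2*z/(-163 + z))*332 = -44820 + 664*z/(-163 + z))
(k(-598) - 37948)/(a(-342) + 139295) = (332*(22005 - 133*(-598))/(-163 - 598) - 37948)/(17*(-342) + 139295) = (332*(22005 + 79534)/(-761) - 37948)/(-5814 + 139295) = (332*(-1/761)*101539 - 37948)/133481 = (-33710948/761 - 37948)*(1/133481) = -62589376/761*1/133481 = -62589376/101579041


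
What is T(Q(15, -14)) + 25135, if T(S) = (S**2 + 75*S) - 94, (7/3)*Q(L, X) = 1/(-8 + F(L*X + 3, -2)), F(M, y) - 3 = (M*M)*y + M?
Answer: 9055974268144659/361645876900 ≈ 25041.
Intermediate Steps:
F(M, y) = 3 + M + y*M**2 (F(M, y) = 3 + ((M*M)*y + M) = 3 + (M**2*y + M) = 3 + (y*M**2 + M) = 3 + (M + y*M**2) = 3 + M + y*M**2)
Q(L, X) = 3/(7*(-2 - 2*(3 + L*X)**2 + L*X)) (Q(L, X) = 3/(7*(-8 + (3 + (L*X + 3) - 2*(L*X + 3)**2))) = 3/(7*(-8 + (3 + (3 + L*X) - 2*(3 + L*X)**2))) = 3/(7*(-8 + (6 - 2*(3 + L*X)**2 + L*X))) = 3/(7*(-2 - 2*(3 + L*X)**2 + L*X)))
T(S) = -94 + S**2 + 75*S
T(Q(15, -14)) + 25135 = (-94 + (-3/(14 + 14*(3 + 15*(-14))**2 - 7*15*(-14)))**2 + 75*(-3/(14 + 14*(3 + 15*(-14))**2 - 7*15*(-14)))) + 25135 = (-94 + (-3/(14 + 14*(3 - 210)**2 + 1470))**2 + 75*(-3/(14 + 14*(3 - 210)**2 + 1470))) + 25135 = (-94 + (-3/(14 + 14*(-207)**2 + 1470))**2 + 75*(-3/(14 + 14*(-207)**2 + 1470))) + 25135 = (-94 + (-3/(14 + 14*42849 + 1470))**2 + 75*(-3/(14 + 14*42849 + 1470))) + 25135 = (-94 + (-3/(14 + 599886 + 1470))**2 + 75*(-3/(14 + 599886 + 1470))) + 25135 = (-94 + (-3/601370)**2 + 75*(-3/601370)) + 25135 = (-94 + 9/361645876900 - 45/120274) + 25135 = -33994847736841/361645876900 + 25135 = 9055974268144659/361645876900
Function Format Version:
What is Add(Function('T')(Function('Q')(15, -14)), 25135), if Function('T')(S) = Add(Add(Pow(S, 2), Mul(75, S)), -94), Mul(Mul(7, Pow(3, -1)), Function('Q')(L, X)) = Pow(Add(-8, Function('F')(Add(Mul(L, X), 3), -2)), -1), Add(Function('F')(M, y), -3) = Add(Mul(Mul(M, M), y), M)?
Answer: Rational(9055974268144659, 361645876900) ≈ 25041.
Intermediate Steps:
Function('F')(M, y) = Add(3, M, Mul(y, Pow(M, 2))) (Function('F')(M, y) = Add(3, Add(Mul(Mul(M, M), y), M)) = Add(3, Add(Mul(Pow(M, 2), y), M)) = Add(3, Add(Mul(y, Pow(M, 2)), M)) = Add(3, Add(M, Mul(y, Pow(M, 2)))) = Add(3, M, Mul(y, Pow(M, 2))))
Function('Q')(L, X) = Mul(Rational(3, 7), Pow(Add(-2, Mul(-2, Pow(Add(3, Mul(L, X)), 2)), Mul(L, X)), -1)) (Function('Q')(L, X) = Mul(Rational(3, 7), Pow(Add(-8, Add(3, Add(Mul(L, X), 3), Mul(-2, Pow(Add(Mul(L, X), 3), 2)))), -1)) = Mul(Rational(3, 7), Pow(Add(-8, Add(3, Add(3, Mul(L, X)), Mul(-2, Pow(Add(3, Mul(L, X)), 2)))), -1)) = Mul(Rational(3, 7), Pow(Add(-8, Add(6, Mul(-2, Pow(Add(3, Mul(L, X)), 2)), Mul(L, X))), -1)) = Mul(Rational(3, 7), Pow(Add(-2, Mul(-2, Pow(Add(3, Mul(L, X)), 2)), Mul(L, X)), -1)))
Function('T')(S) = Add(-94, Pow(S, 2), Mul(75, S))
Add(Function('T')(Function('Q')(15, -14)), 25135) = Add(Add(-94, Pow(Mul(-3, Pow(Add(14, Mul(14, Pow(Add(3, Mul(15, -14)), 2)), Mul(-7, 15, -14)), -1)), 2), Mul(75, Mul(-3, Pow(Add(14, Mul(14, Pow(Add(3, Mul(15, -14)), 2)), Mul(-7, 15, -14)), -1)))), 25135) = Add(Add(-94, Pow(Mul(-3, Pow(Add(14, Mul(14, Pow(Add(3, -210), 2)), 1470), -1)), 2), Mul(75, Mul(-3, Pow(Add(14, Mul(14, Pow(Add(3, -210), 2)), 1470), -1)))), 25135) = Add(Add(-94, Pow(Mul(-3, Pow(Add(14, Mul(14, Pow(-207, 2)), 1470), -1)), 2), Mul(75, Mul(-3, Pow(Add(14, Mul(14, Pow(-207, 2)), 1470), -1)))), 25135) = Add(Add(-94, Pow(Mul(-3, Pow(Add(14, Mul(14, 42849), 1470), -1)), 2), Mul(75, Mul(-3, Pow(Add(14, Mul(14, 42849), 1470), -1)))), 25135) = Add(Add(-94, Pow(Mul(-3, Pow(Add(14, 599886, 1470), -1)), 2), Mul(75, Mul(-3, Pow(Add(14, 599886, 1470), -1)))), 25135) = Add(Add(-94, Pow(Mul(-3, Pow(601370, -1)), 2), Mul(75, Mul(-3, Pow(601370, -1)))), 25135) = Add(Add(-94, Pow(Mul(-3, Rational(1, 601370)), 2), Mul(75, Mul(-3, Rational(1, 601370)))), 25135) = Add(Add(-94, Pow(Rational(-3, 601370), 2), Mul(75, Rational(-3, 601370))), 25135) = Add(Add(-94, Rational(9, 361645876900), Rational(-45, 120274)), 25135) = Add(Rational(-33994847736841, 361645876900), 25135) = Rational(9055974268144659, 361645876900)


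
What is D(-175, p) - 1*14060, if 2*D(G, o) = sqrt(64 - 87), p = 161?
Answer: -14060 + I*sqrt(23)/2 ≈ -14060.0 + 2.3979*I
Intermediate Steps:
D(G, o) = I*sqrt(23)/2 (D(G, o) = sqrt(64 - 87)/2 = sqrt(-23)/2 = (I*sqrt(23))/2 = I*sqrt(23)/2)
D(-175, p) - 1*14060 = I*sqrt(23)/2 - 1*14060 = I*sqrt(23)/2 - 14060 = -14060 + I*sqrt(23)/2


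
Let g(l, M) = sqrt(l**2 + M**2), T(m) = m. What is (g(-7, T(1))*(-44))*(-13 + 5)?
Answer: 1760*sqrt(2) ≈ 2489.0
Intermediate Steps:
g(l, M) = sqrt(M**2 + l**2)
(g(-7, T(1))*(-44))*(-13 + 5) = (sqrt(1**2 + (-7)**2)*(-44))*(-13 + 5) = (sqrt(1 + 49)*(-44))*(-8) = (sqrt(50)*(-44))*(-8) = ((5*sqrt(2))*(-44))*(-8) = -220*sqrt(2)*(-8) = 1760*sqrt(2)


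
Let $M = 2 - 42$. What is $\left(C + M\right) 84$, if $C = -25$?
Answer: $-5460$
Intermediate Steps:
$M = -40$ ($M = 2 - 42 = -40$)
$\left(C + M\right) 84 = \left(-25 - 40\right) 84 = \left(-65\right) 84 = -5460$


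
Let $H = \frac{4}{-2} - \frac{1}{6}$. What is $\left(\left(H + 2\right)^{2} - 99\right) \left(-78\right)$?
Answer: $\frac{46319}{6} \approx 7719.8$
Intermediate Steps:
$H = - \frac{13}{6}$ ($H = 4 \left(- \frac{1}{2}\right) - \frac{1}{6} = -2 - \frac{1}{6} = - \frac{13}{6} \approx -2.1667$)
$\left(\left(H + 2\right)^{2} - 99\right) \left(-78\right) = \left(\left(- \frac{13}{6} + 2\right)^{2} - 99\right) \left(-78\right) = \left(\left(- \frac{1}{6}\right)^{2} - 99\right) \left(-78\right) = \left(\frac{1}{36} - 99\right) \left(-78\right) = \left(- \frac{3563}{36}\right) \left(-78\right) = \frac{46319}{6}$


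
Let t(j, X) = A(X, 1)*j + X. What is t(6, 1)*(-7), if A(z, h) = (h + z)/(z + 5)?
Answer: -21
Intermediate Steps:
A(z, h) = (h + z)/(5 + z)
t(j, X) = X + j*(1 + X)/(5 + X) (t(j, X) = ((1 + X)/(5 + X))*j + X = j*(1 + X)/(5 + X) + X = X + j*(1 + X)/(5 + X))
t(6, 1)*(-7) = ((1*(5 + 1) + 6*(1 + 1))/(5 + 1))*(-7) = ((1*6 + 6*2)/6)*(-7) = ((6 + 12)/6)*(-7) = ((⅙)*18)*(-7) = 3*(-7) = -21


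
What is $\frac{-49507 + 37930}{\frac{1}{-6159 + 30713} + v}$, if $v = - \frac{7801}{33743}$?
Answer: $\frac{3197280375298}{63837337} \approx 50085.0$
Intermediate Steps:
$v = - \frac{7801}{33743}$ ($v = \left(-7801\right) \frac{1}{33743} = - \frac{7801}{33743} \approx -0.23119$)
$\frac{-49507 + 37930}{\frac{1}{-6159 + 30713} + v} = \frac{-49507 + 37930}{\frac{1}{-6159 + 30713} - \frac{7801}{33743}} = - \frac{11577}{\frac{1}{24554} - \frac{7801}{33743}} = - \frac{11577}{- \frac{191512011}{828525622}} = \left(-11577\right) \left(- \frac{828525622}{191512011}\right) = \frac{3197280375298}{63837337}$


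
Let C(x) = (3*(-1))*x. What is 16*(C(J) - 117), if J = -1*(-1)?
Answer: -1920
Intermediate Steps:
J = 1
C(x) = -3*x
16*(C(J) - 117) = 16*(-3*1 - 117) = 16*(-3 - 117) = 16*(-120) = -1920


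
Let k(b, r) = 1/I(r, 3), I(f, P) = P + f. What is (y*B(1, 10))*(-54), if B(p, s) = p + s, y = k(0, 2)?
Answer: -594/5 ≈ -118.80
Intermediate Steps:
k(b, r) = 1/(3 + r)
y = ⅕ (y = 1/(3 + 2) = 1/5 = ⅕ ≈ 0.20000)
(y*B(1, 10))*(-54) = ((1 + 10)/5)*(-54) = ((⅕)*11)*(-54) = (11/5)*(-54) = -594/5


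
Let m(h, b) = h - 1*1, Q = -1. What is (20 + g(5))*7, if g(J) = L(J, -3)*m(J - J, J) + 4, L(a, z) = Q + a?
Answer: 140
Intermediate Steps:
L(a, z) = -1 + a
m(h, b) = -1 + h (m(h, b) = h - 1 = -1 + h)
g(J) = 5 - J (g(J) = (-1 + J)*(-1 + (J - J)) + 4 = (-1 + J)*(-1 + 0) + 4 = (-1 + J)*(-1) + 4 = (1 - J) + 4 = 5 - J)
(20 + g(5))*7 = (20 + (5 - 1*5))*7 = (20 + (5 - 5))*7 = (20 + 0)*7 = 20*7 = 140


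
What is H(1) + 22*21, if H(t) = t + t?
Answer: 464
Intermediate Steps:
H(t) = 2*t
H(1) + 22*21 = 2*1 + 22*21 = 2 + 462 = 464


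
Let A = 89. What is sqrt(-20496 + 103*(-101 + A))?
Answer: 2*I*sqrt(5433) ≈ 147.42*I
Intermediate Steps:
sqrt(-20496 + 103*(-101 + A)) = sqrt(-20496 + 103*(-101 + 89)) = sqrt(-20496 + 103*(-12)) = sqrt(-20496 - 1236) = sqrt(-21732) = 2*I*sqrt(5433)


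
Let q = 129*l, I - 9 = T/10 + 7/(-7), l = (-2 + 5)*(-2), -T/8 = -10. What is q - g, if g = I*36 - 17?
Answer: -1333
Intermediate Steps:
T = 80 (T = -8*(-10) = 80)
l = -6 (l = 3*(-2) = -6)
I = 16 (I = 9 + (80/10 + 7/(-7)) = 9 + (80*(1/10) + 7*(-1/7)) = 9 + (8 - 1) = 9 + 7 = 16)
q = -774 (q = 129*(-6) = -774)
g = 559 (g = 16*36 - 17 = 576 - 17 = 559)
q - g = -774 - 1*559 = -774 - 559 = -1333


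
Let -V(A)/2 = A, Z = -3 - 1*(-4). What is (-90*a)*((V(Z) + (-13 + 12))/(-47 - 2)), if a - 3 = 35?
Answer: -10260/49 ≈ -209.39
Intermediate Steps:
Z = 1 (Z = -3 + 4 = 1)
V(A) = -2*A
a = 38 (a = 3 + 35 = 38)
(-90*a)*((V(Z) + (-13 + 12))/(-47 - 2)) = (-90*38)*((-2*1 + (-13 + 12))/(-47 - 2)) = -3420*(-2 - 1)/(-49) = -(-10260)*(-1)/49 = -3420*3/49 = -10260/49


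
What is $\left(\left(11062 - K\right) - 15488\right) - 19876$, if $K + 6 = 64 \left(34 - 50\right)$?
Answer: $-23272$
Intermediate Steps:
$K = -1030$ ($K = -6 + 64 \left(34 - 50\right) = -6 + 64 \left(-16\right) = -6 - 1024 = -1030$)
$\left(\left(11062 - K\right) - 15488\right) - 19876 = \left(\left(11062 - -1030\right) - 15488\right) - 19876 = \left(\left(11062 + 1030\right) + \left(-15521 + 33\right)\right) - 19876 = \left(12092 - 15488\right) - 19876 = -3396 - 19876 = -23272$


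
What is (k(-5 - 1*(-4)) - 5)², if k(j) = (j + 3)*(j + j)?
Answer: 81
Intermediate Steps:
k(j) = 2*j*(3 + j) (k(j) = (3 + j)*(2*j) = 2*j*(3 + j))
(k(-5 - 1*(-4)) - 5)² = (2*(-5 - 1*(-4))*(3 + (-5 - 1*(-4))) - 5)² = (2*(-5 + 4)*(3 + (-5 + 4)) - 5)² = (2*(-1)*(3 - 1) - 5)² = (2*(-1)*2 - 5)² = (-4 - 5)² = (-9)² = 81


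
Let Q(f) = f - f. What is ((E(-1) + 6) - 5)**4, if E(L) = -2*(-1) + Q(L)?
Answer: 81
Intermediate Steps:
Q(f) = 0
E(L) = 2 (E(L) = -2*(-1) + 0 = 2 + 0 = 2)
((E(-1) + 6) - 5)**4 = ((2 + 6) - 5)**4 = (8 - 5)**4 = 3**4 = 81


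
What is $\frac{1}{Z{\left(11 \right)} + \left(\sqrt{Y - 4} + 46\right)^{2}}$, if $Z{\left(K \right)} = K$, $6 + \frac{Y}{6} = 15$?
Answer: $\frac{2177}{4316129} - \frac{460 \sqrt{2}}{4316129} \approx 0.00035366$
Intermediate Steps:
$Y = 54$ ($Y = -36 + 6 \cdot 15 = -36 + 90 = 54$)
$\frac{1}{Z{\left(11 \right)} + \left(\sqrt{Y - 4} + 46\right)^{2}} = \frac{1}{11 + \left(\sqrt{54 - 4} + 46\right)^{2}} = \frac{1}{11 + \left(\sqrt{50} + 46\right)^{2}} = \frac{1}{11 + \left(5 \sqrt{2} + 46\right)^{2}} = \frac{1}{11 + \left(46 + 5 \sqrt{2}\right)^{2}}$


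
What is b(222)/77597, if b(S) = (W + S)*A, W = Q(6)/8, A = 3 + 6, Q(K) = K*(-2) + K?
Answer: 7965/310388 ≈ 0.025661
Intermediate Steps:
Q(K) = -K (Q(K) = -2*K + K = -K)
A = 9
W = -3/4 (W = -1*6/8 = -6*1/8 = -3/4 ≈ -0.75000)
b(S) = -27/4 + 9*S (b(S) = (-3/4 + S)*9 = -27/4 + 9*S)
b(222)/77597 = (-27/4 + 9*222)/77597 = (-27/4 + 1998)*(1/77597) = (7965/4)*(1/77597) = 7965/310388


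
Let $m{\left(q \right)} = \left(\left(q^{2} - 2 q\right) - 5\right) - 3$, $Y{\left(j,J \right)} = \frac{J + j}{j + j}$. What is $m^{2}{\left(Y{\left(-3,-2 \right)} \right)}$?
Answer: $\frac{104329}{1296} \approx 80.501$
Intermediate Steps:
$Y{\left(j,J \right)} = \frac{J + j}{2 j}$
$m{\left(q \right)} = -8 + q^{2} - 2 q$ ($m{\left(q \right)} = \left(-5 + q^{2} - 2 q\right) - 3 = -8 + q^{2} - 2 q$)
$m^{2}{\left(Y{\left(-3,-2 \right)} \right)} = \left(-8 + \left(\frac{-2 - 3}{2 \left(-3\right)}\right)^{2} - 2 \frac{-2 - 3}{2 \left(-3\right)}\right)^{2} = \left(-8 + \left(\frac{1}{2} \left(- \frac{1}{3}\right) \left(-5\right)\right)^{2} - 2 \cdot \frac{1}{2} \left(- \frac{1}{3}\right) \left(-5\right)\right)^{2} = \left(-8 + \left(\frac{5}{6}\right)^{2} - \frac{5}{3}\right)^{2} = \left(-8 + \frac{25}{36} - \frac{5}{3}\right)^{2} = \left(- \frac{323}{36}\right)^{2} = \frac{104329}{1296}$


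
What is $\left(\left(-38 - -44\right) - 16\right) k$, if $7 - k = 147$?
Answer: $1400$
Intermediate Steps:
$k = -140$ ($k = 7 - 147 = -140$)
$\left(\left(-38 - -44\right) - 16\right) k = \left(\left(-38 - -44\right) - 16\right) \left(-140\right) = \left(\left(-38 + 44\right) - 16\right) \left(-140\right) = \left(6 - 16\right) \left(-140\right) = \left(-10\right) \left(-140\right) = 1400$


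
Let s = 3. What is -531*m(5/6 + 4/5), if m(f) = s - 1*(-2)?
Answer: -2655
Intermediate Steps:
m(f) = 5 (m(f) = 3 - 1*(-2) = 3 + 2 = 5)
-531*m(5/6 + 4/5) = -531*5 = -2655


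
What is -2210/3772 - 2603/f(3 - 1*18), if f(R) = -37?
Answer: 4868373/69782 ≈ 69.766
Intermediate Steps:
-2210/3772 - 2603/f(3 - 1*18) = -2210/3772 - 2603/(-37) = -2210*1/3772 - 2603*(-1/37) = -1105/1886 + 2603/37 = 4868373/69782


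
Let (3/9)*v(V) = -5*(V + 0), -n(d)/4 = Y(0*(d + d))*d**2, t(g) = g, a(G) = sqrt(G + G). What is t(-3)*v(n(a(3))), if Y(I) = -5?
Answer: 5400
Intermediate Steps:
a(G) = sqrt(2)*sqrt(G) (a(G) = sqrt(2*G) = sqrt(2)*sqrt(G))
n(d) = 20*d**2 (n(d) = -(-20)*d**2 = 20*d**2)
v(V) = -15*V (v(V) = 3*(-5*(V + 0)) = 3*(-5*V) = -15*V)
t(-3)*v(n(a(3))) = -(-45)*20*(sqrt(2)*sqrt(3))**2 = -(-45)*20*(sqrt(6))**2 = -(-45)*20*6 = -(-45)*120 = -3*(-1800) = 5400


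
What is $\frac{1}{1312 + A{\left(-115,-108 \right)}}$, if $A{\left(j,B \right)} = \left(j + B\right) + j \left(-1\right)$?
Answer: $\frac{1}{1204} \approx 0.00083056$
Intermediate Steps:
$A{\left(j,B \right)} = B$ ($A{\left(j,B \right)} = \left(B + j\right) - j = B$)
$\frac{1}{1312 + A{\left(-115,-108 \right)}} = \frac{1}{1312 - 108} = \frac{1}{1204}$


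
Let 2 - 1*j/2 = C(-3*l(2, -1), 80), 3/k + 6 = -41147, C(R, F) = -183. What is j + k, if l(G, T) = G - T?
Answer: 15226607/41153 ≈ 370.00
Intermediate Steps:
k = -3/41153 (k = 3/(-6 - 41147) = 3/(-41153) = 3*(-1/41153) = -3/41153 ≈ -7.2899e-5)
j = 370 (j = 4 - 2*(-183) = 4 + 366 = 370)
j + k = 370 - 3/41153 = 15226607/41153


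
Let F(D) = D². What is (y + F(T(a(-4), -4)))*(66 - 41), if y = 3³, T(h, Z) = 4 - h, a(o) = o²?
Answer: 4275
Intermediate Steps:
y = 27
(y + F(T(a(-4), -4)))*(66 - 41) = (27 + (4 - 1*(-4)²)²)*(66 - 41) = (27 + (4 - 1*16)²)*25 = (27 + (4 - 16)²)*25 = (27 + (-12)²)*25 = (27 + 144)*25 = 171*25 = 4275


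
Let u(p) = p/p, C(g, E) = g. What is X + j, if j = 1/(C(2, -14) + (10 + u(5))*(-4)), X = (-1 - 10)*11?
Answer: -5083/42 ≈ -121.02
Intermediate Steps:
X = -121 (X = -11*11 = -121)
u(p) = 1
j = -1/42 (j = 1/(2 + (10 + 1)*(-4)) = 1/(2 + 11*(-4)) = 1/(2 - 44) = 1/(-42) = -1/42 ≈ -0.023810)
X + j = -121 - 1/42 = -5083/42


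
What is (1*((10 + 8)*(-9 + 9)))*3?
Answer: 0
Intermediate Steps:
(1*((10 + 8)*(-9 + 9)))*3 = (1*(18*0))*3 = (1*0)*3 = 0*3 = 0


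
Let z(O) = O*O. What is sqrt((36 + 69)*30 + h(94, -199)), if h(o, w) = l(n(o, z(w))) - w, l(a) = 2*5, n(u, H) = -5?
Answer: sqrt(3359) ≈ 57.957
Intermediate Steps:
z(O) = O**2
l(a) = 10
h(o, w) = 10 - w
sqrt((36 + 69)*30 + h(94, -199)) = sqrt((36 + 69)*30 + (10 - 1*(-199))) = sqrt(105*30 + (10 + 199)) = sqrt(3150 + 209) = sqrt(3359)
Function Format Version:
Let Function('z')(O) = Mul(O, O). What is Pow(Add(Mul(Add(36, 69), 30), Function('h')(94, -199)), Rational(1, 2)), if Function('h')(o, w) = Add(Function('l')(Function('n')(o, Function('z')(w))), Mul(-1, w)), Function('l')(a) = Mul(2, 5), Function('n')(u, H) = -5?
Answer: Pow(3359, Rational(1, 2)) ≈ 57.957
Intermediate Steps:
Function('z')(O) = Pow(O, 2)
Function('l')(a) = 10
Function('h')(o, w) = Add(10, Mul(-1, w))
Pow(Add(Mul(Add(36, 69), 30), Function('h')(94, -199)), Rational(1, 2)) = Pow(Add(Mul(Add(36, 69), 30), Add(10, Mul(-1, -199))), Rational(1, 2)) = Pow(Add(Mul(105, 30), Add(10, 199)), Rational(1, 2)) = Pow(Add(3150, 209), Rational(1, 2)) = Pow(3359, Rational(1, 2))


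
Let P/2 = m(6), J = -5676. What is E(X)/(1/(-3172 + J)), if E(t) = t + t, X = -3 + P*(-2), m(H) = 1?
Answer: 123872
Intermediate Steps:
P = 2 (P = 2*1 = 2)
X = -7 (X = -3 + 2*(-2) = -3 - 4 = -7)
E(t) = 2*t
E(X)/(1/(-3172 + J)) = (2*(-7))/(1/(-3172 - 5676)) = -14/(1/(-8848)) = -14/(-1/8848) = -14*(-8848) = 123872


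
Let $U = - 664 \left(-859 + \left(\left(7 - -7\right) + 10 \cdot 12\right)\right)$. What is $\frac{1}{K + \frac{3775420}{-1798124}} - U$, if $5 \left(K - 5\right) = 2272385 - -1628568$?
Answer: $- \frac{844185842729252545}{1753605822043} \approx -4.814 \cdot 10^{5}$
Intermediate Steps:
$K = \frac{3900978}{5}$ ($K = 5 + \frac{2272385 - -1628568}{5} = 5 + \frac{2272385 + 1628568}{5} = 5 + \frac{1}{5} \cdot 3900953 = 5 + \frac{3900953}{5} = \frac{3900978}{5} \approx 7.802 \cdot 10^{5}$)
$U = 481400$ ($U = - 664 \left(-859 + \left(\left(7 + 7\right) + 120\right)\right) = - 664 \left(-859 + \left(14 + 120\right)\right) = - 664 \left(-859 + 134\right) = \left(-664\right) \left(-725\right) = 481400$)
$\frac{1}{K + \frac{3775420}{-1798124}} - U = \frac{1}{\frac{3900978}{5} + \frac{3775420}{-1798124}} - 481400 = \frac{1}{\frac{3900978}{5} + 3775420 \left(- \frac{1}{1798124}\right)} - 481400 = \frac{1}{\frac{3900978}{5} - \frac{943855}{449531}} - 481400 = \frac{1}{\frac{1753605822043}{2247655}} - 481400 = \frac{2247655}{1753605822043} - 481400 = - \frac{844185842729252545}{1753605822043}$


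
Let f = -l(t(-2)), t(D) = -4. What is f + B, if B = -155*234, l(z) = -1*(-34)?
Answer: -36304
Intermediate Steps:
l(z) = 34
B = -36270
f = -34 (f = -1*34 = -34)
f + B = -34 - 36270 = -36304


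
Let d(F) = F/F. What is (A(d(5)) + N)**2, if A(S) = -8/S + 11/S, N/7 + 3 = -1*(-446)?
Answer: 9634816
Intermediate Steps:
N = 3101 (N = -21 + 7*(-1*(-446)) = -21 + 7*446 = -21 + 3122 = 3101)
d(F) = 1
A(S) = 3/S
(A(d(5)) + N)**2 = (3/1 + 3101)**2 = (3*1 + 3101)**2 = (3 + 3101)**2 = 3104**2 = 9634816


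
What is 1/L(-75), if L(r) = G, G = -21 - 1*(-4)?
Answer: -1/17 ≈ -0.058824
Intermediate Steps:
G = -17 (G = -21 + 4 = -17)
L(r) = -17
1/L(-75) = 1/(-17) = -1/17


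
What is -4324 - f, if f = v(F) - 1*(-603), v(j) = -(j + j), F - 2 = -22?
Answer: -4967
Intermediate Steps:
F = -20 (F = 2 - 22 = -20)
v(j) = -2*j
f = 643 (f = -2*(-20) - 1*(-603) = 40 + 603 = 643)
-4324 - f = -4324 - 1*643 = -4324 - 643 = -4967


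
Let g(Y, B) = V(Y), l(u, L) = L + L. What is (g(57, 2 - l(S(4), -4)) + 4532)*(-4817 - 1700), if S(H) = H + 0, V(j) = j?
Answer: -29906513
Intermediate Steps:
S(H) = H
l(u, L) = 2*L
g(Y, B) = Y
(g(57, 2 - l(S(4), -4)) + 4532)*(-4817 - 1700) = (57 + 4532)*(-4817 - 1700) = 4589*(-6517) = -29906513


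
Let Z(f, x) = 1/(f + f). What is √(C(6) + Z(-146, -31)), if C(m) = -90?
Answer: I*√1918513/146 ≈ 9.487*I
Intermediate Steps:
Z(f, x) = 1/(2*f)
√(C(6) + Z(-146, -31)) = √(-90 + (½)/(-146)) = √(-90 + (½)*(-1/146)) = √(-90 - 1/292) = √(-26281/292) = I*√1918513/146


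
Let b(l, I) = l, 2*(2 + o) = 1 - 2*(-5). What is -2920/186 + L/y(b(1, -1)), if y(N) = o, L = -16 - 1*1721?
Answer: -333302/651 ≈ -511.98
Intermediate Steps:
o = 7/2 (o = -2 + (1 - 2*(-5))/2 = -2 + (1 + 10)/2 = -2 + (½)*11 = -2 + 11/2 = 7/2 ≈ 3.5000)
L = -1737 (L = -16 - 1721 = -1737)
y(N) = 7/2
-2920/186 + L/y(b(1, -1)) = -2920/186 - 1737/7/2 = -2920*1/186 - 1737*2/7 = -1460/93 - 3474/7 = -333302/651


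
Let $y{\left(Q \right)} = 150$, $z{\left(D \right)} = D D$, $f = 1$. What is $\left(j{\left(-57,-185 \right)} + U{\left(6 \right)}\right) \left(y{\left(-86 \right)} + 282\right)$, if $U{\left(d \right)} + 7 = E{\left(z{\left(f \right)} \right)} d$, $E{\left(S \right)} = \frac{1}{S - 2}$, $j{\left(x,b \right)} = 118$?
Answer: $45360$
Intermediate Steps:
$z{\left(D \right)} = D^{2}$
$E{\left(S \right)} = \frac{1}{-2 + S}$
$U{\left(d \right)} = -7 - d$ ($U{\left(d \right)} = -7 + \frac{d}{-2 + 1^{2}} = -7 + \frac{d}{-2 + 1} = -7 + \frac{d}{-1} = -7 - d$)
$\left(j{\left(-57,-185 \right)} + U{\left(6 \right)}\right) \left(y{\left(-86 \right)} + 282\right) = \left(118 - 13\right) \left(150 + 282\right) = \left(118 - 13\right) 432 = 105 \cdot 432 = 45360$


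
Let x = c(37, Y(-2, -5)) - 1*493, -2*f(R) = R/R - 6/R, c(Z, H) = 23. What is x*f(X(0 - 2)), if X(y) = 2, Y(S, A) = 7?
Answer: -470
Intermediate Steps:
f(R) = -½ + 3/R (f(R) = -(R/R - 6/R)/2 = -(1 - 6/R)/2 = -½ + 3/R)
x = -470 (x = 23 - 1*493 = 23 - 493 = -470)
x*f(X(0 - 2)) = -235*(6 - 1*2)/2 = -235*(6 - 2)/2 = -235*4/2 = -470*1 = -470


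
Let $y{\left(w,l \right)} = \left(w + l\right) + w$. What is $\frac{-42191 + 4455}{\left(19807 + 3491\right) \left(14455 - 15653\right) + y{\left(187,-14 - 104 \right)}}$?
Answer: $\frac{9434}{6977687} \approx 0.001352$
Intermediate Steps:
$y{\left(w,l \right)} = l + 2 w$ ($y{\left(w,l \right)} = \left(l + w\right) + w = l + 2 w$)
$\frac{-42191 + 4455}{\left(19807 + 3491\right) \left(14455 - 15653\right) + y{\left(187,-14 - 104 \right)}} = \frac{-42191 + 4455}{\left(19807 + 3491\right) \left(14455 - 15653\right) + \left(\left(-14 - 104\right) + 2 \cdot 187\right)} = - \frac{37736}{23298 \left(-1198\right) + \left(-118 + 374\right)} = - \frac{37736}{-27911004 + 256} = - \frac{37736}{-27910748} = \left(-37736\right) \left(- \frac{1}{27910748}\right) = \frac{9434}{6977687}$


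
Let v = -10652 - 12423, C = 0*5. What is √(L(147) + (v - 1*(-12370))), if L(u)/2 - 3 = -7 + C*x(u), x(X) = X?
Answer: I*√10713 ≈ 103.5*I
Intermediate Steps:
C = 0
L(u) = -8 (L(u) = 6 + 2*(-7 + 0*u) = 6 + 2*(-7 + 0) = 6 + 2*(-7) = 6 - 14 = -8)
v = -23075
√(L(147) + (v - 1*(-12370))) = √(-8 + (-23075 - 1*(-12370))) = √(-8 + (-23075 + 12370)) = √(-8 - 10705) = √(-10713) = I*√10713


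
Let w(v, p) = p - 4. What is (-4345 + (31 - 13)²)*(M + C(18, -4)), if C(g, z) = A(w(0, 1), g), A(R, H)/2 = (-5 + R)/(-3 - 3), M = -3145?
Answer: 37905967/3 ≈ 1.2635e+7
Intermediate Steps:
w(v, p) = -4 + p
A(R, H) = 5/3 - R/3 (A(R, H) = 2*((-5 + R)/(-3 - 3)) = 2*((-5 + R)/(-6)) = 2*((-5 + R)*(-⅙)) = 2*(⅚ - R/6) = 5/3 - R/3)
C(g, z) = 8/3 (C(g, z) = 5/3 - (-4 + 1)/3 = 5/3 - ⅓*(-3) = 5/3 + 1 = 8/3)
(-4345 + (31 - 13)²)*(M + C(18, -4)) = (-4345 + (31 - 13)²)*(-3145 + 8/3) = (-4345 + 18²)*(-9427/3) = (-4345 + 324)*(-9427/3) = -4021*(-9427/3) = 37905967/3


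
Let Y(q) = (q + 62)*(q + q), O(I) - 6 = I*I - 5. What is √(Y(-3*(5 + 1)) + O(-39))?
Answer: I*√62 ≈ 7.874*I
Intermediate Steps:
O(I) = 1 + I² (O(I) = 6 + (I*I - 5) = 6 + (I² - 5) = 6 + (-5 + I²) = 1 + I²)
Y(q) = 2*q*(62 + q) (Y(q) = (62 + q)*(2*q) = 2*q*(62 + q))
√(Y(-3*(5 + 1)) + O(-39)) = √(2*(-3*(5 + 1))*(62 - 3*(5 + 1)) + (1 + (-39)²)) = √(2*(-3*6)*(62 - 3*6) + (1 + 1521)) = √(2*(-18)*(62 - 18) + 1522) = √(2*(-18)*44 + 1522) = √(-1584 + 1522) = √(-62) = I*√62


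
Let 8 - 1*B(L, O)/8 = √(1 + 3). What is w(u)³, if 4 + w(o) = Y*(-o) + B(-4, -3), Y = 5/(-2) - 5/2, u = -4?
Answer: 13824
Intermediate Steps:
B(L, O) = 48 (B(L, O) = 64 - 8*√(1 + 3) = 64 - 8*√4 = 64 - 8*2 = 64 - 16 = 48)
Y = -5 (Y = 5*(-½) - 5*½ = -5/2 - 5/2 = -5)
w(o) = 44 + 5*o (w(o) = -4 + (-(-5)*o + 48) = -4 + (5*o + 48) = -4 + (48 + 5*o) = 44 + 5*o)
w(u)³ = (44 + 5*(-4))³ = (44 - 20)³ = 24³ = 13824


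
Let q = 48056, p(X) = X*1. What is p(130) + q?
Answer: 48186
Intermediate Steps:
p(X) = X
p(130) + q = 130 + 48056 = 48186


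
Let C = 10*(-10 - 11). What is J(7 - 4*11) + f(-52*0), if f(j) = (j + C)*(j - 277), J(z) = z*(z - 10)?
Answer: 59909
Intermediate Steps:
C = -210 (C = 10*(-21) = -210)
J(z) = z*(-10 + z)
f(j) = (-277 + j)*(-210 + j) (f(j) = (j - 210)*(j - 277) = (-210 + j)*(-277 + j) = (-277 + j)*(-210 + j))
J(7 - 4*11) + f(-52*0) = (7 - 4*11)*(-10 + (7 - 4*11)) + (58170 + (-52*0)² - (-25324)*0) = (7 - 44)*(-10 + (7 - 44)) + (58170 + 0² - 487*0) = -37*(-10 - 37) + (58170 + 0 + 0) = -37*(-47) + 58170 = 1739 + 58170 = 59909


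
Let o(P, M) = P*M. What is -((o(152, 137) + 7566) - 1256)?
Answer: -27134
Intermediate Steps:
o(P, M) = M*P
-((o(152, 137) + 7566) - 1256) = -((137*152 + 7566) - 1256) = -((20824 + 7566) - 1256) = -(28390 - 1256) = -1*27134 = -27134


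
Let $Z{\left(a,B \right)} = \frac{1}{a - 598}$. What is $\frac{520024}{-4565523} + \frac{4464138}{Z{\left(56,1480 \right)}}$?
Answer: $- \frac{11046569595602332}{4565523} \approx -2.4196 \cdot 10^{9}$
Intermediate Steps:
$Z{\left(a,B \right)} = \frac{1}{-598 + a}$
$\frac{520024}{-4565523} + \frac{4464138}{Z{\left(56,1480 \right)}} = \frac{520024}{-4565523} + \frac{4464138}{\frac{1}{-598 + 56}} = 520024 \left(- \frac{1}{4565523}\right) + \frac{4464138}{\frac{1}{-542}} = - \frac{520024}{4565523} + \frac{4464138}{- \frac{1}{542}} = - \frac{520024}{4565523} + 4464138 \left(-542\right) = - \frac{520024}{4565523} - 2419562796 = - \frac{11046569595602332}{4565523}$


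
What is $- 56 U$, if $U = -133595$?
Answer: $7481320$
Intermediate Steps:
$- 56 U = \left(-56\right) \left(-133595\right) = 7481320$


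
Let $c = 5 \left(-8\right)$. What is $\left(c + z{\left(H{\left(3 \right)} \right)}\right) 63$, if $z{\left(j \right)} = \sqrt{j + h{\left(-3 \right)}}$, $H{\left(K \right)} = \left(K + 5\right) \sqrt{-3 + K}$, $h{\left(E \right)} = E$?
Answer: $-2520 + 63 i \sqrt{3} \approx -2520.0 + 109.12 i$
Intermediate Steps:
$H{\left(K \right)} = \sqrt{-3 + K} \left(5 + K\right)$ ($H{\left(K \right)} = \left(5 + K\right) \sqrt{-3 + K} = \sqrt{-3 + K} \left(5 + K\right)$)
$c = -40$
$z{\left(j \right)} = \sqrt{-3 + j}$ ($z{\left(j \right)} = \sqrt{j - 3} = \sqrt{-3 + j}$)
$\left(c + z{\left(H{\left(3 \right)} \right)}\right) 63 = \left(-40 + \sqrt{-3 + \sqrt{-3 + 3} \left(5 + 3\right)}\right) 63 = \left(-40 + \sqrt{-3 + \sqrt{0} \cdot 8}\right) 63 = \left(-40 + \sqrt{-3 + 0 \cdot 8}\right) 63 = \left(-40 + \sqrt{-3 + 0}\right) 63 = \left(-40 + \sqrt{-3}\right) 63 = \left(-40 + i \sqrt{3}\right) 63 = -2520 + 63 i \sqrt{3}$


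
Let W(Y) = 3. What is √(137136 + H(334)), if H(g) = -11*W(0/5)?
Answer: √137103 ≈ 370.27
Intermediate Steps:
H(g) = -33 (H(g) = -11*3 = -33)
√(137136 + H(334)) = √(137136 - 33) = √137103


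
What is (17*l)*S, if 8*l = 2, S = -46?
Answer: -391/2 ≈ -195.50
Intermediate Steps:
l = ¼ (l = (⅛)*2 = ¼ ≈ 0.25000)
(17*l)*S = (17*(¼))*(-46) = (17/4)*(-46) = -391/2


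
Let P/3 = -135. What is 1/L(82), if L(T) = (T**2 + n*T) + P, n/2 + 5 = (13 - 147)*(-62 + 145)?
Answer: -1/1818509 ≈ -5.4990e-7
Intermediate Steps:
n = -22254 (n = -10 + 2*((13 - 147)*(-62 + 145)) = -10 + 2*(-134*83) = -10 + 2*(-11122) = -10 - 22244 = -22254)
P = -405 (P = 3*(-135) = -405)
L(T) = -405 + T**2 - 22254*T (L(T) = (T**2 - 22254*T) - 405 = -405 + T**2 - 22254*T)
1/L(82) = 1/(-405 + 82**2 - 22254*82) = 1/(-405 + 6724 - 1824828) = 1/(-1818509) = -1/1818509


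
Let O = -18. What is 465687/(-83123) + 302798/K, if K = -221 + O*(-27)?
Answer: 25046071099/22027595 ≈ 1137.0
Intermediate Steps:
K = 265 (K = -221 - 18*(-27) = -221 + 486 = 265)
465687/(-83123) + 302798/K = 465687/(-83123) + 302798/265 = 465687*(-1/83123) + 302798*(1/265) = -465687/83123 + 302798/265 = 25046071099/22027595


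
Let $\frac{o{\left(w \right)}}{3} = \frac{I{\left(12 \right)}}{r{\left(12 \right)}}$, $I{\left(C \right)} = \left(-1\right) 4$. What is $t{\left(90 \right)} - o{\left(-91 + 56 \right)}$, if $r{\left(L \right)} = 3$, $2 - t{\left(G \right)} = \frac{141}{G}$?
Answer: $\frac{133}{30} \approx 4.4333$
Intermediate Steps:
$t{\left(G \right)} = 2 - \frac{141}{G}$
$I{\left(C \right)} = -4$
$o{\left(w \right)} = -4$ ($o{\left(w \right)} = 3 \left(- \frac{4}{3}\right) = -4$)
$t{\left(90 \right)} - o{\left(-91 + 56 \right)} = \left(2 - \frac{141}{90}\right) - -4 = \left(2 - \frac{47}{30}\right) + 4 = \frac{13}{30} + 4 = \frac{133}{30}$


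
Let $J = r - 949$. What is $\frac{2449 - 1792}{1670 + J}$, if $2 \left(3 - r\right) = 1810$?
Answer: $- \frac{657}{181} \approx -3.6298$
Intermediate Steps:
$r = -902$ ($r = 3 - 905 = -902$)
$J = -1851$ ($J = -902 - 949 = -1851$)
$\frac{2449 - 1792}{1670 + J} = \frac{2449 - 1792}{1670 - 1851} = \frac{657}{-181} = 657 \left(- \frac{1}{181}\right) = - \frac{657}{181}$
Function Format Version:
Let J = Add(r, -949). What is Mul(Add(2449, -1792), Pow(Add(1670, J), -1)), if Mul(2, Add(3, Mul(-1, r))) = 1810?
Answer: Rational(-657, 181) ≈ -3.6298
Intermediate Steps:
r = -902 (r = Add(3, Mul(Rational(-1, 2), 1810)) = Add(3, -905) = -902)
J = -1851 (J = Add(-902, -949) = -1851)
Mul(Add(2449, -1792), Pow(Add(1670, J), -1)) = Mul(Add(2449, -1792), Pow(Add(1670, -1851), -1)) = Mul(657, Pow(-181, -1)) = Mul(657, Rational(-1, 181)) = Rational(-657, 181)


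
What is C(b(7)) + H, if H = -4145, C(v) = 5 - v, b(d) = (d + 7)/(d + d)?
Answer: -4141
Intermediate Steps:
b(d) = (7 + d)/(2*d) (b(d) = (7 + d)/((2*d)) = (7 + d)*(1/(2*d)) = (7 + d)/(2*d))
C(b(7)) + H = (5 - (7 + 7)/(2*7)) - 4145 = (5 - 14/(2*7)) - 4145 = (5 - 1*1) - 4145 = (5 - 1) - 4145 = 4 - 4145 = -4141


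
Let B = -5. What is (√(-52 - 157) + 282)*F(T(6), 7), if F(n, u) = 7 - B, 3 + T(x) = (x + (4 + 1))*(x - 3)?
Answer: 3384 + 12*I*√209 ≈ 3384.0 + 173.48*I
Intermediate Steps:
T(x) = -3 + (-3 + x)*(5 + x) (T(x) = -3 + (x + (4 + 1))*(x - 3) = -3 + (x + 5)*(-3 + x) = -3 + (5 + x)*(-3 + x) = -3 + (-3 + x)*(5 + x))
F(n, u) = 12 (F(n, u) = 7 - 1*(-5) = 7 + 5 = 12)
(√(-52 - 157) + 282)*F(T(6), 7) = (√(-52 - 157) + 282)*12 = (√(-209) + 282)*12 = (I*√209 + 282)*12 = (282 + I*√209)*12 = 3384 + 12*I*√209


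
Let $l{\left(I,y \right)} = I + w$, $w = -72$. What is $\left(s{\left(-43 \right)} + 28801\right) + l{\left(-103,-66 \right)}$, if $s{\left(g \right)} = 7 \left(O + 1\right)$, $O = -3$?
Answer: $28612$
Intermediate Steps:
$s{\left(g \right)} = -14$ ($s{\left(g \right)} = 7 \left(-3 + 1\right) = 7 \left(-2\right) = -14$)
$l{\left(I,y \right)} = -72 + I$ ($l{\left(I,y \right)} = I - 72 = -72 + I$)
$\left(s{\left(-43 \right)} + 28801\right) + l{\left(-103,-66 \right)} = \left(-14 + 28801\right) - 175 = 28787 - 175 = 28612$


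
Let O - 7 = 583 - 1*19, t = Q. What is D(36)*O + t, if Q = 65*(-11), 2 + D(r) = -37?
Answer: -22984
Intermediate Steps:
D(r) = -39 (D(r) = -2 - 37 = -39)
Q = -715
t = -715
O = 571 (O = 7 + (583 - 1*19) = 7 + (583 - 19) = 7 + 564 = 571)
D(36)*O + t = -39*571 - 715 = -22269 - 715 = -22984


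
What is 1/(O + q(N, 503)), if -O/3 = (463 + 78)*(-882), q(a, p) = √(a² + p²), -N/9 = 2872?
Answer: 1431486/2048483796083 - √668372113/2048483796083 ≈ 6.8618e-7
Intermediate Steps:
N = -25848 (N = -9*2872 = -25848)
O = 1431486 (O = -3*(463 + 78)*(-882) = -1623*(-882) = -3*(-477162) = 1431486)
1/(O + q(N, 503)) = 1/(1431486 + √((-25848)² + 503²)) = 1/(1431486 + √(668119104 + 253009)) = 1/(1431486 + √668372113)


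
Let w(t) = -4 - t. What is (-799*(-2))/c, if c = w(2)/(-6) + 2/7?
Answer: 11186/9 ≈ 1242.9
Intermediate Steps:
c = 9/7 (c = (-4 - 1*2)/(-6) + 2/7 = (-4 - 2)*(-1/6) + 2*(1/7) = -6*(-1/6) + 2/7 = 1 + 2/7 = 9/7 ≈ 1.2857)
(-799*(-2))/c = (-799*(-2))/(9/7) = (7/9)*1598 = 11186/9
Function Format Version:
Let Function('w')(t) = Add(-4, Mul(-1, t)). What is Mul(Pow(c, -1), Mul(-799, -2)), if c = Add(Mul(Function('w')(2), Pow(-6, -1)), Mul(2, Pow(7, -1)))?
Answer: Rational(11186, 9) ≈ 1242.9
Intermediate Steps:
c = Rational(9, 7) (c = Add(Mul(Add(-4, Mul(-1, 2)), Pow(-6, -1)), Mul(2, Pow(7, -1))) = Add(Mul(Add(-4, -2), Rational(-1, 6)), Mul(2, Rational(1, 7))) = Add(Mul(-6, Rational(-1, 6)), Rational(2, 7)) = Add(1, Rational(2, 7)) = Rational(9, 7) ≈ 1.2857)
Mul(Pow(c, -1), Mul(-799, -2)) = Mul(Pow(Rational(9, 7), -1), Mul(-799, -2)) = Mul(Rational(7, 9), 1598) = Rational(11186, 9)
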